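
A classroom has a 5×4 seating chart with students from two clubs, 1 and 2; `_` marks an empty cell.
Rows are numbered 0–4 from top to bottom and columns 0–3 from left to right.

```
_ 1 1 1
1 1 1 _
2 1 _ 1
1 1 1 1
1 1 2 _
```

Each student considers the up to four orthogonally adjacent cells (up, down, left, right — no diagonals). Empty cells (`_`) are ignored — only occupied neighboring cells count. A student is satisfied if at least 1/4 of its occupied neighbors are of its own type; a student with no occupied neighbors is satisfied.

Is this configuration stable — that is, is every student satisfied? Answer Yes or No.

(0,1)1 2/2 ✓
(0,2)1 3/3 ✓
(0,3)1 1/1 ✓
(1,0)1 1/2 ✓
(1,1)1 4/4 ✓
(1,2)1 2/2 ✓
(2,0)2 0/3 ✗
(2,1)1 2/3 ✓
(2,3)1 1/1 ✓
(3,0)1 2/3 ✓
(3,1)1 4/4 ✓
(3,2)1 2/3 ✓
(3,3)1 2/2 ✓
(4,0)1 2/2 ✓
(4,1)1 2/3 ✓
(4,2)2 0/2 ✗
For instance (2,0) has only 0/3 same-type neighbors, below 1/4.

No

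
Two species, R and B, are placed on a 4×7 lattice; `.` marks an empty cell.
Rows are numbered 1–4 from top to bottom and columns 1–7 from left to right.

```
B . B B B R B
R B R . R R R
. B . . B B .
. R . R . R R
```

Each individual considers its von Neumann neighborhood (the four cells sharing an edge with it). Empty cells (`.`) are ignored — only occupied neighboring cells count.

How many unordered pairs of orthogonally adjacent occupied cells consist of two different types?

12

Scan each occupied cell's neighbors to the right and below so each pair is counted once.
From row 1: 6 unlike of 9 pairs (running 6/9).
From row 2: 4 unlike of 7 pairs (running 10/16).
From row 3: 2 unlike of 3 pairs (running 12/19).
From row 4: 0 unlike of 1 pairs (running 12/20).
Total adjacent occupied pairs: 20; unlike-type pairs: 12.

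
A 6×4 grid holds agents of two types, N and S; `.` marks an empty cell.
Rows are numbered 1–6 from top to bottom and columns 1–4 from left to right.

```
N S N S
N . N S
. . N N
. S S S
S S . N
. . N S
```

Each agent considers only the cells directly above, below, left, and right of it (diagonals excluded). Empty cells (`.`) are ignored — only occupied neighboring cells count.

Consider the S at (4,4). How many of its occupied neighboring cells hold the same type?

Occupied neighbors of (4,4): (3,4)=N, (5,4)=N, (4,3)=S.
Same type (S): 1 of 3.

1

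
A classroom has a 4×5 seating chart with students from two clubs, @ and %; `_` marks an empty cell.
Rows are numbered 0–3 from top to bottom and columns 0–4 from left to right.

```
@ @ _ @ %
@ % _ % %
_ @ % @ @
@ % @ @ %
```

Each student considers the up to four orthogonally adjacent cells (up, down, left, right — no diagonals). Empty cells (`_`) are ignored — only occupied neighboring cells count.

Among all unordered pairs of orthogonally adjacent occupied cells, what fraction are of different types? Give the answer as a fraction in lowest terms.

15/22

Scan each occupied cell's neighbors to the right and below so each pair is counted once.
Row 0: @(0,0)–@(0,1)= @(0,0)–@(1,0)= @(0,1)–%(1,1)≠ @(0,3)–%(0,4)≠ @(0,3)–%(1,3)≠ %(0,4)–%(1,4)=  → 3/6 unlike.
Row 1: @(1,0)–%(1,1)≠ %(1,1)–@(2,1)≠ %(1,3)–%(1,4)= %(1,3)–@(2,3)≠ %(1,4)–@(2,4)≠  → 4/5 unlike.
Row 2: @(2,1)–%(2,2)≠ @(2,1)–%(3,1)≠ %(2,2)–@(2,3)≠ %(2,2)–@(3,2)≠ @(2,3)–@(2,4)= @(2,3)–@(3,3)= @(2,4)–%(3,4)≠  → 5/7 unlike.
Row 3: @(3,0)–%(3,1)≠ %(3,1)–@(3,2)≠ @(3,2)–@(3,3)= @(3,3)–%(3,4)≠  → 3/4 unlike.
Total adjacent occupied pairs: 22; unlike-type pairs: 15.
15/22 is already in lowest terms.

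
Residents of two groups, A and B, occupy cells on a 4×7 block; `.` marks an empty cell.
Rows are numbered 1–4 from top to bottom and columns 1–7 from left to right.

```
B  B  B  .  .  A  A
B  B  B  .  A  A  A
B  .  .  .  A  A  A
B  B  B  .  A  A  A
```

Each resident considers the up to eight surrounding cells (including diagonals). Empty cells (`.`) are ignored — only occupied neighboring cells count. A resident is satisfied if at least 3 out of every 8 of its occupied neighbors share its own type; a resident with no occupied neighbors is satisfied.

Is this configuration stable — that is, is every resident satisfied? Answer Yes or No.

Row 1: (1,1)B 3/3 satisfied · (1,2)B 5/5 satisfied · (1,3)B 3/3 satisfied · (1,6)A 4/4 satisfied · (1,7)A 3/3 satisfied
Row 2: (2,1)B 4/4 satisfied · (2,2)B 6/6 satisfied · (2,3)B 3/3 satisfied · (2,5)A 4/4 satisfied · (2,6)A 7/7 satisfied · (2,7)A 5/5 satisfied
Row 3: (3,1)B 4/4 satisfied · (3,5)A 5/5 satisfied · (3,6)A 8/8 satisfied · (3,7)A 5/5 satisfied
Row 4: (4,1)B 2/2 satisfied · (4,2)B 3/3 satisfied · (4,3)B 1/1 satisfied · (4,5)A 3/3 satisfied · (4,6)A 5/5 satisfied · (4,7)A 3/3 satisfied
All meet the threshold, so the configuration is stable.

Yes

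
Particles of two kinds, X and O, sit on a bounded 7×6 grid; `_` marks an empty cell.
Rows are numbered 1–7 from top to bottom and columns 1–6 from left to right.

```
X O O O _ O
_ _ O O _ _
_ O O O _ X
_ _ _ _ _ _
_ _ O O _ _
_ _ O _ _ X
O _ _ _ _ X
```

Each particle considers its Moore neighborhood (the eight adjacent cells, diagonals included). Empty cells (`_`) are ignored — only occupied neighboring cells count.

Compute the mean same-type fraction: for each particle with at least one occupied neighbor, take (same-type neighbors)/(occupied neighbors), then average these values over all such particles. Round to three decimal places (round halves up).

(1,1)X 0/1
(1,2)O 2/3
(1,3)O 4/4
(1,4)O 3/3
(1,6)O — no occupied neighbors
(2,3)O 7/7
(2,4)O 5/5
(3,2)O 2/2
(3,3)O 4/4
(3,4)O 3/3
(3,6)X — no occupied neighbors
(5,3)O 2/2
(5,4)O 2/2
(6,3)O 2/2
(6,6)X 1/1
(7,1)O — no occupied neighbors
(7,6)X 1/1
Sum over 14 particles: 0/1 + 2/3 + 4/4 + 3/3 + 7/7 + 5/5 + 2/2 + 4/4 + 3/3 + 2/2 + 2/2 + 2/2 + 1/1 + 1/1 = 38/3; mean = 38/3 ÷ 14 = 19/21 = 0.904761… → 0.905.

0.905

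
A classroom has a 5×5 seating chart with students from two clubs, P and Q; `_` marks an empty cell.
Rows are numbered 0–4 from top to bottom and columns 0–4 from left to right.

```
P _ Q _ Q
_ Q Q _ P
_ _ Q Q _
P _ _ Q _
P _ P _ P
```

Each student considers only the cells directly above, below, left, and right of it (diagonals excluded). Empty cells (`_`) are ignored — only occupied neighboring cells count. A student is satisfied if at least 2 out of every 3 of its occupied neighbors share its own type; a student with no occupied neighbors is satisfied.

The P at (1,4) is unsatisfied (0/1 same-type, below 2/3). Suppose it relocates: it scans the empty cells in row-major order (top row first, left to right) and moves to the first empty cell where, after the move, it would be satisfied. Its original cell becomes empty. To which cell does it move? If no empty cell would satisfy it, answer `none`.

(2,0)

Vacating (1,4). Empty cells in order:
  (0,1): 1/3 same-type → still unsatisfied.
  (0,3): 0/2 same-type → still unsatisfied.
  (1,0): 1/2 same-type → still unsatisfied.
  (1,3): 0/2 same-type → still unsatisfied.
  (2,0): 1/1 same-type → satisfied — stop here.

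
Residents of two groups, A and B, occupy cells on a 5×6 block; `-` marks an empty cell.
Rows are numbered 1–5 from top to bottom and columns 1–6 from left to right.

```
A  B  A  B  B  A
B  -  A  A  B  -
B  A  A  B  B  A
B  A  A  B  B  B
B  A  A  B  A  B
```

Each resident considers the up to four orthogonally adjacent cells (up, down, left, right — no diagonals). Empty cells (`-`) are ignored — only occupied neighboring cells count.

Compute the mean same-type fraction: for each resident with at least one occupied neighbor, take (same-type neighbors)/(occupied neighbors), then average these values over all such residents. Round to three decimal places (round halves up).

(1,1)A 0/2
(1,2)B 0/2
(1,3)A 1/3
(1,4)B 1/3
(1,5)B 2/3
(1,6)A 0/1
(2,1)B 1/2
(2,3)A 3/3
(2,4)A 1/4
(2,5)B 2/3
(3,1)B 2/3
(3,2)A 2/3
(3,3)A 3/4
(3,4)B 2/4
(3,5)B 3/4
(3,6)A 0/2
(4,1)B 2/3
(4,2)A 3/4
(4,3)A 3/4
(4,4)B 3/4
(4,5)B 3/4
(4,6)B 2/3
(5,1)B 1/2
(5,2)A 2/3
(5,3)A 2/3
(5,4)B 1/3
(5,5)A 0/3
(5,6)B 1/2
Sum over 28 residents: 0/2 + 0/2 + 1/3 + 1/3 + 2/3 + 0/1 + 1/2 + 3/3 + 1/4 + 2/3 + 2/3 + 2/3 + 3/4 + 2/4 + 3/4 + 0/2 + 2/3 + 3/4 + 3/4 + 3/4 + 3/4 + 2/3 + 1/2 + 2/3 + 2/3 + 1/3 + 0/3 + 1/2 = 169/12; mean = 169/12 ÷ 28 = 169/336 = 0.502976… → 0.503.

0.503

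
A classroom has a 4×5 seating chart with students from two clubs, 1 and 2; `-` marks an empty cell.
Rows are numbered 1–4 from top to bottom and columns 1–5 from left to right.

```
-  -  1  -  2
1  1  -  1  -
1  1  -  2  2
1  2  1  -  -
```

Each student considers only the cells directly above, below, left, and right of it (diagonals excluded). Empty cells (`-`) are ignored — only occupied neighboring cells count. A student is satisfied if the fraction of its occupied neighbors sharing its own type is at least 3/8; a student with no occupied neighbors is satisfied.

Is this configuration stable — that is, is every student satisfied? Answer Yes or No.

Row 1: (1,3)1 0/0 satisfied · (1,5)2 0/0 satisfied
Row 2: (2,1)1 2/2 satisfied · (2,2)1 2/2 satisfied · (2,4)1 0/1 not
Row 3: (3,1)1 3/3 satisfied · (3,2)1 2/3 satisfied · (3,4)2 1/2 satisfied · (3,5)2 1/1 satisfied
Row 4: (4,1)1 1/2 satisfied · (4,2)2 0/3 not · (4,3)1 0/1 not
For instance (2,4) has only 0/1 same-type neighbors, below 3/8.

No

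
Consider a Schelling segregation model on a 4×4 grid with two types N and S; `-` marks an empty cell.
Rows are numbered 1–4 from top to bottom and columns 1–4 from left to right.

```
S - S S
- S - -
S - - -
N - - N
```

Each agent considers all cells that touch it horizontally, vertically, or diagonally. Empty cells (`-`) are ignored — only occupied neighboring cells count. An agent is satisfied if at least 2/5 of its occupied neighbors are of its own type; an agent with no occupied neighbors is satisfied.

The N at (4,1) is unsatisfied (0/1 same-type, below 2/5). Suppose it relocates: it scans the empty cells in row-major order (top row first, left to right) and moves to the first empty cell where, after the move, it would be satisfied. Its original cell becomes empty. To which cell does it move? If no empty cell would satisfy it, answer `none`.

Vacating (4,1). Empty cells in order:
  (1,2): 0/3 same-type → still unsatisfied.
  (2,1): 0/3 same-type → still unsatisfied.
  (2,3): 0/3 same-type → still unsatisfied.
  (2,4): 0/2 same-type → still unsatisfied.
  (3,2): 0/2 same-type → still unsatisfied.
  (3,3): 1/2 same-type → satisfied — stop here.

(3,3)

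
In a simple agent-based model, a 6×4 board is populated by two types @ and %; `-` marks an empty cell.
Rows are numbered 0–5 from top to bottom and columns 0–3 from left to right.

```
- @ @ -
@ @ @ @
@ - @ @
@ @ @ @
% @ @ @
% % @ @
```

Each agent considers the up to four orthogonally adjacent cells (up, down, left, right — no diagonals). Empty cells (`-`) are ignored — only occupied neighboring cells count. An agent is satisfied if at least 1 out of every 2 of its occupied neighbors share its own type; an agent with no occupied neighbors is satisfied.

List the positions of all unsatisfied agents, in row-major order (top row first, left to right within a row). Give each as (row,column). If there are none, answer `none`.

Row 0: (0,1)@ 2/2 ok · (0,2)@ 2/2 ok
Row 1: (1,0)@ 2/2 ok · (1,1)@ 3/3 ok · (1,2)@ 4/4 ok · (1,3)@ 2/2 ok
Row 2: (2,0)@ 2/2 ok · (2,2)@ 3/3 ok · (2,3)@ 3/3 ok
Row 3: (3,0)@ 2/3 ok · (3,1)@ 3/3 ok · (3,2)@ 4/4 ok · (3,3)@ 3/3 ok
Row 4: (4,0)% 1/3 unhappy · (4,1)@ 2/4 ok · (4,2)@ 4/4 ok · (4,3)@ 3/3 ok
Row 5: (5,0)% 2/2 ok · (5,1)% 1/3 unhappy · (5,2)@ 2/3 ok · (5,3)@ 2/2 ok

(4,0), (5,1)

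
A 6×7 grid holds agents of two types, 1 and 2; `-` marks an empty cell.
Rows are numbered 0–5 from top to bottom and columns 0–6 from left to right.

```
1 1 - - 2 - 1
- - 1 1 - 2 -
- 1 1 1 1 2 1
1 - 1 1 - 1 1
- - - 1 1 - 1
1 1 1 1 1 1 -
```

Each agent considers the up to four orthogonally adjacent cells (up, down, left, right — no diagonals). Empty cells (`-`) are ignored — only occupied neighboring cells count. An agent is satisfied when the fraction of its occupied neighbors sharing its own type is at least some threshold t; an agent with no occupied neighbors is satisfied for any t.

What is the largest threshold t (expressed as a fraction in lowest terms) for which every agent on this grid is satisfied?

1/4

(0,0)1 1/1
(0,1)1 1/1
(0,4)2 — no occupied neighbors
(0,6)1 — no occupied neighbors
(1,2)1 2/2
(1,3)1 2/2
(1,5)2 1/1
(2,1)1 1/1
(2,2)1 4/4
(2,3)1 4/4
(2,4)1 1/2
(2,5)2 1/4
(2,6)1 1/2
(3,0)1 — no occupied neighbors
(3,2)1 2/2
(3,3)1 3/3
(3,5)1 1/2
(3,6)1 3/3
(4,3)1 3/3
(4,4)1 2/2
(4,6)1 1/1
(5,0)1 1/1
(5,1)1 2/2
(5,2)1 2/2
(5,3)1 3/3
(5,4)1 3/3
(5,5)1 1/1
The smallest same-type fraction is 1/4 at (2,5), which reduces to 1/4. Any threshold above that leaves this agent unsatisfied.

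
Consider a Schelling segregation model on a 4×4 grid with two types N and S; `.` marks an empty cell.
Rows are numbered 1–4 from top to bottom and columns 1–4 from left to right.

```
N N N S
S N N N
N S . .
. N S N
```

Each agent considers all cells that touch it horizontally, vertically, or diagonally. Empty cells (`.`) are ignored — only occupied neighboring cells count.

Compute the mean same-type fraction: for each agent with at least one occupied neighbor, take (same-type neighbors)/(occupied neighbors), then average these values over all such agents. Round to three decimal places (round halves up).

0.463

Row 1: (1,1)N 2/3 · (1,2)N 4/5 · (1,3)N 4/5 · (1,4)S 0/3
Row 2: (2,1)S 1/5 · (2,2)N 5/7 · (2,3)N 4/6 · (2,4)N 2/3
Row 3: (3,1)N 2/4 · (3,2)S 2/6
Row 4: (4,2)N 1/3 · (4,3)S 1/3 · (4,4)N 0/1
Sum over 13 agents: 2/3 + 4/5 + 4/5 + 0/3 + 1/5 + 5/7 + 4/6 + 2/3 + 2/4 + 2/6 + 1/3 + 1/3 + 0/1 = 421/70; mean = 421/70 ÷ 13 = 421/910 = 0.462637… → 0.463.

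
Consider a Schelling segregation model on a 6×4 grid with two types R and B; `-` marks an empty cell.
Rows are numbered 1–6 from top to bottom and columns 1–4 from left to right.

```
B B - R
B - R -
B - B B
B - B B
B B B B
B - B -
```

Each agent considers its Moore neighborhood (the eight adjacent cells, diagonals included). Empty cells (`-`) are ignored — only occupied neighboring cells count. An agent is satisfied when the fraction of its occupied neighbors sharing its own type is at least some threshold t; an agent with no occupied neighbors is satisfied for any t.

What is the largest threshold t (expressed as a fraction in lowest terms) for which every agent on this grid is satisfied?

1/4

(1,1)B 2/2
(1,2)B 2/3
(1,4)R 1/1
(2,1)B 3/3
(2,3)R 1/4
(3,1)B 2/2
(3,3)B 3/4
(3,4)B 3/4
(4,1)B 3/3
(4,3)B 6/6
(4,4)B 5/5
(5,1)B 3/3
(5,2)B 6/6
(5,3)B 5/5
(5,4)B 4/4
(6,1)B 2/2
(6,3)B 3/3
The smallest same-type fraction is 1/4 at (2,3), which reduces to 1/4. Any threshold above that leaves this agent unsatisfied.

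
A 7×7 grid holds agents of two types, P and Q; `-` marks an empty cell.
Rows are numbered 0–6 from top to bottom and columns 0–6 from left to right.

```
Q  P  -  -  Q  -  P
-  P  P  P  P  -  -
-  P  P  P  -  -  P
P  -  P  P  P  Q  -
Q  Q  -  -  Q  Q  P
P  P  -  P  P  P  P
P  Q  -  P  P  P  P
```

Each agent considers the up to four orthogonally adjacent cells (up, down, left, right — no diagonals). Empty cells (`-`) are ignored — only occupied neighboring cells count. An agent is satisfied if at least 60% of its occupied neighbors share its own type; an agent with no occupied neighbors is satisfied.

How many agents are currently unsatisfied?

15

Row 0: (0,0)Q 0/1 ✗ · (0,1)P 1/2 ✗ · (0,4)Q 0/1 ✗ · (0,6)P 0/0 ✓
Row 1: (1,1)P 3/3 ✓ · (1,2)P 3/3 ✓ · (1,3)P 3/3 ✓ · (1,4)P 1/2 ✗
Row 2: (2,1)P 2/2 ✓ · (2,2)P 4/4 ✓ · (2,3)P 3/3 ✓ · (2,6)P 0/0 ✓
Row 3: (3,0)P 0/1 ✗ · (3,2)P 2/2 ✓ · (3,3)P 3/3 ✓ · (3,4)P 1/3 ✗ · (3,5)Q 1/2 ✗
Row 4: (4,0)Q 1/3 ✗ · (4,1)Q 1/2 ✗ · (4,4)Q 1/3 ✗ · (4,5)Q 2/4 ✗ · (4,6)P 1/2 ✗
Row 5: (5,0)P 2/3 ✓ · (5,1)P 1/3 ✗ · (5,3)P 2/2 ✓ · (5,4)P 3/4 ✓ · (5,5)P 3/4 ✓ · (5,6)P 3/3 ✓
Row 6: (6,0)P 1/2 ✗ · (6,1)Q 0/2 ✗ · (6,3)P 2/2 ✓ · (6,4)P 3/3 ✓ · (6,5)P 3/3 ✓ · (6,6)P 2/2 ✓
Unsatisfied: (0,0), (0,1), (0,4), (1,4), (3,0), (3,4), (3,5), (4,0), (4,1), (4,4), (4,5), (4,6), (5,1), (6,0), (6,1) — 15 in total.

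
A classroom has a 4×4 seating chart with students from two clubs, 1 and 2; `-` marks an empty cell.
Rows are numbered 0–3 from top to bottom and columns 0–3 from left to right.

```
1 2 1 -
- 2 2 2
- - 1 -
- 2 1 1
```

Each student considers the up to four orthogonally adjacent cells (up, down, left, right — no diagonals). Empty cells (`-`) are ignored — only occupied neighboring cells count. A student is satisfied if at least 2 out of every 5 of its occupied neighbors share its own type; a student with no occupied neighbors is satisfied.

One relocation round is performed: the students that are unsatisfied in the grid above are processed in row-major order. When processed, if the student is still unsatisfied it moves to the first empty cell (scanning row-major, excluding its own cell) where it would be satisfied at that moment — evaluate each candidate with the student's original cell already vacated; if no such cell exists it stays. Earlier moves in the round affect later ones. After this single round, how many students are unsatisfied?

Initially unsatisfied (in order): (0,0), (0,1), (0,2), (3,1).
  (0,0) → (0,3).
  (0,1): now satisfied by earlier moves; stays.
  (0,2) → (2,0).
  (3,1) → (0,0).
Resulting grid:
2 2 - 1
- 2 2 2
1 - 1 -
- - 1 1
Unsatisfied now: (0,3).

1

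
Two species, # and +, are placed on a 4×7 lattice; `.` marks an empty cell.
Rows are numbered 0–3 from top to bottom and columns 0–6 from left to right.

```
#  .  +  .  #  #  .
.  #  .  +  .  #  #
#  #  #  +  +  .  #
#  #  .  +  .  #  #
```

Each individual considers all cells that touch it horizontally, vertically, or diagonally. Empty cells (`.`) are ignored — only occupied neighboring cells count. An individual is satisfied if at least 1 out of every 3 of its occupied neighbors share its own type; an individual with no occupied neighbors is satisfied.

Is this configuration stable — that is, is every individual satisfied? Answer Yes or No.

Row 0: (0,0)# 1/1 ok · (0,2)+ 1/2 ok · (0,4)# 2/3 ok · (0,5)# 3/3 ok
Row 1: (1,1)# 4/5 ok · (1,3)+ 3/5 ok · (1,5)# 4/5 ok · (1,6)# 3/3 ok
Row 2: (2,0)# 4/4 ok · (2,1)# 5/5 ok · (2,2)# 3/6 ok · (2,3)+ 3/4 ok · (2,4)+ 3/5 ok · (2,6)# 4/4 ok
Row 3: (3,0)# 3/3 ok · (3,1)# 4/4 ok · (3,3)+ 2/3 ok · (3,5)# 2/3 ok · (3,6)# 2/2 ok
All meet the threshold, so the configuration is stable.

Yes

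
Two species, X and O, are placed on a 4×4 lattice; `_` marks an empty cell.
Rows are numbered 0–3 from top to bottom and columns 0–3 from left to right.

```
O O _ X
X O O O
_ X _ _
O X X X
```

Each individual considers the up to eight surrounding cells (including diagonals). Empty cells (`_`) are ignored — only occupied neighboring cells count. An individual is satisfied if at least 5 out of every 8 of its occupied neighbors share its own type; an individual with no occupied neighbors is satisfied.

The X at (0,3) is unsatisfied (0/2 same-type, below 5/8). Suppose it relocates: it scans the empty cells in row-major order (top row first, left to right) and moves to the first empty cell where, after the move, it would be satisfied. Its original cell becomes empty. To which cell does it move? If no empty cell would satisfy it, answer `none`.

Vacating (0,3). Empty cells in order:
  (0,2): 0/4 same-type → still unsatisfied.
  (2,0): 3/5 same-type → still unsatisfied.
  (2,2): 4/7 same-type → still unsatisfied.
  (2,3): 2/4 same-type → still unsatisfied.

none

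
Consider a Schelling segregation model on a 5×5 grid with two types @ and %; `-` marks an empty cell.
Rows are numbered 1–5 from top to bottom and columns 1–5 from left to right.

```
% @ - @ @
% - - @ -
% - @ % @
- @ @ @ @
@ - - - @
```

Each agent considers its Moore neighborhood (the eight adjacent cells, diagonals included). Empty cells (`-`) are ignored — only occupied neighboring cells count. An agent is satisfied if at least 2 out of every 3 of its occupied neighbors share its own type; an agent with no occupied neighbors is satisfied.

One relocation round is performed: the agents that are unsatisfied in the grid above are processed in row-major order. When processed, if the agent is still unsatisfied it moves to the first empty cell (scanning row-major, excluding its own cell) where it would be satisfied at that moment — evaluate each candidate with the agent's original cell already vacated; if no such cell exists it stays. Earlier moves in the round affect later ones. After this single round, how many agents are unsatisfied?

Initially unsatisfied (in order): (1,1), (1,2), (3,1), (3,4).
  (1,1): no empty cell satisfies it; stays.
  (1,2) → (1,3).
  (3,1) → (1,2).
  (3,4): no empty cell satisfies it; stays.
Resulting grid:
% % @ @ @
% - - @ -
- - @ % @
- @ @ @ @
@ - - - @
Unsatisfied now: (3,4).

1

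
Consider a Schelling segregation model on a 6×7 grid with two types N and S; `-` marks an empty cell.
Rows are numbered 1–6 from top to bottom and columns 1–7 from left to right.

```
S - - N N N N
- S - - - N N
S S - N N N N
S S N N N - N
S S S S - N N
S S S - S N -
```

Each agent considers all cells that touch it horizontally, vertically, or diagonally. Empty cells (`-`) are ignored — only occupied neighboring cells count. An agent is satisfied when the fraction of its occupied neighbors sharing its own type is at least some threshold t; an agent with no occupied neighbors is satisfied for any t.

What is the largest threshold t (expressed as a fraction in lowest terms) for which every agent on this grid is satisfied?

2/7

(1,1)S 1/1
(1,4)N 1/1
(1,5)N 3/3
(1,6)N 4/4
(1,7)N 3/3
(2,2)S 3/3
(2,6)N 7/7
(2,7)N 5/5
(3,1)S 4/4
(3,2)S 4/5
(3,4)N 4/4
(3,5)N 5/5
(3,6)N 6/6
(3,7)N 4/4
(4,1)S 5/5
(4,2)S 6/7
(4,3)N 2/7
(4,4)N 4/6
(4,5)N 5/6
(4,7)N 4/4
(5,1)S 5/5
(5,2)S 7/8
(5,3)S 5/7
(5,4)S 3/6
(5,6)N 4/5
(5,7)N 3/3
(6,1)S 3/3
(6,2)S 5/5
(6,3)S 4/4
(6,5)S 1/3
(6,6)N 2/3
The smallest same-type fraction is 2/7 at (4,3), which reduces to 2/7. Any threshold above that leaves this agent unsatisfied.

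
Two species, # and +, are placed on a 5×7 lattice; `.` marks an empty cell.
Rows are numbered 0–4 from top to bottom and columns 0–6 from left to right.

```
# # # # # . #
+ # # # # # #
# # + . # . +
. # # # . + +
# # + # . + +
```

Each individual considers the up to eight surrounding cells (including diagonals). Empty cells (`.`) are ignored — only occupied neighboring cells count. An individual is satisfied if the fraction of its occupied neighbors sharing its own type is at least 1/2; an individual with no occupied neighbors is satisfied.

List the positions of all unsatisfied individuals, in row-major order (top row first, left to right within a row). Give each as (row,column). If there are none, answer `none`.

(1,0), (2,2), (4,2)

Row 0: (0,0)# 2/3 ok · (0,1)# 4/5 ok · (0,2)# 5/5 ok · (0,3)# 5/5 ok · (0,4)# 4/4 ok · (0,6)# 2/2 ok
Row 1: (1,0)+ 0/5 unhappy · (1,1)# 6/8 ok · (1,2)# 6/7 ok · (1,3)# 6/7 ok · (1,4)# 5/5 ok · (1,5)# 5/6 ok · (1,6)# 2/3 ok
Row 2: (2,0)# 3/4 ok · (2,1)# 5/7 ok · (2,2)+ 0/7 unhappy · (2,4)# 4/5 ok · (2,6)+ 2/4 ok
Row 3: (3,1)# 5/7 ok · (3,2)# 5/7 ok · (3,3)# 3/5 ok · (3,5)+ 4/5 ok · (3,6)+ 4/4 ok
Row 4: (4,0)# 2/2 ok · (4,1)# 3/4 ok · (4,2)+ 0/5 unhappy · (4,3)# 2/3 ok · (4,5)+ 3/3 ok · (4,6)+ 3/3 ok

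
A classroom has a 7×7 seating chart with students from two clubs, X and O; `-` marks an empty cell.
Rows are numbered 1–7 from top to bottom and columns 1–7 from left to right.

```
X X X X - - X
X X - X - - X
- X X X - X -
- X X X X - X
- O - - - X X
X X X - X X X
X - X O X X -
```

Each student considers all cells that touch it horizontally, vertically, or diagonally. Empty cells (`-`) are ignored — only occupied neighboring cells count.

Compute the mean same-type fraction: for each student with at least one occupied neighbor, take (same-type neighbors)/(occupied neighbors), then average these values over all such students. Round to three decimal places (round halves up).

Row 1: (1,1)X 3/3 · (1,2)X 4/4 · (1,3)X 4/4 · (1,4)X 2/2 · (1,7)X 1/1
Row 2: (2,1)X 4/4 · (2,2)X 6/6 · (2,4)X 4/4 · (2,7)X 2/2
Row 3: (3,2)X 5/5 · (3,3)X 7/7 · (3,4)X 5/5 · (3,6)X 3/3
Row 4: (4,2)X 3/4 · (4,3)X 5/6 · (4,4)X 4/4 · (4,5)X 4/4 · (4,7)X 3/3
Row 5: (5,2)O 0/5 · (5,6)X 6/6 · (5,7)X 4/4
Row 6: (6,1)X 2/3 · (6,2)X 4/5 · (6,3)X 2/4 · (6,5)X 4/5 · (6,6)X 6/6 · (6,7)X 4/4
Row 7: (7,1)X 2/2 · (7,3)X 2/3 · (7,4)O 0/4 · (7,5)X 3/4 · (7,6)X 4/4
Sum over 32 students: 3/3 + 4/4 + 4/4 + 2/2 + 1/1 + 4/4 + 6/6 + 4/4 + 2/2 + 5/5 + 7/7 + 5/5 + 3/3 + 3/4 + 5/6 + 4/4 + 4/4 + 3/3 + 0/5 + 6/6 + 4/4 + 2/3 + 4/5 + 2/4 + 4/5 + 6/6 + 4/4 + 2/2 + 2/3 + 0/4 + 3/4 + 4/4 = 833/30; mean = 833/30 ÷ 32 = 833/960 = 0.867708… → 0.868.

0.868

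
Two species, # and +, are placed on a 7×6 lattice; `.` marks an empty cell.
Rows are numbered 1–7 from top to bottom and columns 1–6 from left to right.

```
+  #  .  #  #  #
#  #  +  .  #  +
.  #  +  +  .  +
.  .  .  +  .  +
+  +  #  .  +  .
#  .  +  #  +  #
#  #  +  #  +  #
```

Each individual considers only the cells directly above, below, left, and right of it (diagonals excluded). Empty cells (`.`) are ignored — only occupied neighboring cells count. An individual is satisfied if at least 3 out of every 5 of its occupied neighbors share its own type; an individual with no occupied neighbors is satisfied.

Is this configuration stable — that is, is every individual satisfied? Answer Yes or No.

No

Row 1: (1,1)+ 0/2 unhappy · (1,2)# 1/2 unhappy · (1,4)# 1/1 ok · (1,5)# 3/3 ok · (1,6)# 1/2 unhappy
Row 2: (2,1)# 1/2 unhappy · (2,2)# 3/4 ok · (2,3)+ 1/2 unhappy · (2,5)# 1/2 unhappy · (2,6)+ 1/3 unhappy
Row 3: (3,2)# 1/2 unhappy · (3,3)+ 2/3 ok · (3,4)+ 2/2 ok · (3,6)+ 2/2 ok
Row 4: (4,4)+ 1/1 ok · (4,6)+ 1/1 ok
Row 5: (5,1)+ 1/2 unhappy · (5,2)+ 1/2 unhappy · (5,3)# 0/2 unhappy · (5,5)+ 1/1 ok
Row 6: (6,1)# 1/2 unhappy · (6,3)+ 1/3 unhappy · (6,4)# 1/3 unhappy · (6,5)+ 2/4 unhappy · (6,6)# 1/2 unhappy
Row 7: (7,1)# 2/2 ok · (7,2)# 1/2 unhappy · (7,3)+ 1/3 unhappy · (7,4)# 1/3 unhappy · (7,5)+ 1/3 unhappy · (7,6)# 1/2 unhappy
For instance (1,1) has only 0/2 same-type neighbors, below 3/5.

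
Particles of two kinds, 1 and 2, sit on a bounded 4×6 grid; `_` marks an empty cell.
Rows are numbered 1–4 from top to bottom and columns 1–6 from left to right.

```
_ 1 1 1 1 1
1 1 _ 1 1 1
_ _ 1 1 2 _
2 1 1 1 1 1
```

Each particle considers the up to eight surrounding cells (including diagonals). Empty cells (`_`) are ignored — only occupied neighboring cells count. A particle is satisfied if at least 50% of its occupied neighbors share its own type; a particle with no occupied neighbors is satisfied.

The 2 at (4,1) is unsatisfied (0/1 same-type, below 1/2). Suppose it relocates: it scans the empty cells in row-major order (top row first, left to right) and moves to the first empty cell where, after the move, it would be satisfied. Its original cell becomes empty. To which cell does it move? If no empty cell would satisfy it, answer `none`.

Vacating (4,1). Empty cells in order:
  (1,1): 0/3 same-type → still unsatisfied.
  (2,3): 0/7 same-type → still unsatisfied.
  (3,1): 0/3 same-type → still unsatisfied.
  (3,2): 0/5 same-type → still unsatisfied.
  (3,6): 1/5 same-type → still unsatisfied.

none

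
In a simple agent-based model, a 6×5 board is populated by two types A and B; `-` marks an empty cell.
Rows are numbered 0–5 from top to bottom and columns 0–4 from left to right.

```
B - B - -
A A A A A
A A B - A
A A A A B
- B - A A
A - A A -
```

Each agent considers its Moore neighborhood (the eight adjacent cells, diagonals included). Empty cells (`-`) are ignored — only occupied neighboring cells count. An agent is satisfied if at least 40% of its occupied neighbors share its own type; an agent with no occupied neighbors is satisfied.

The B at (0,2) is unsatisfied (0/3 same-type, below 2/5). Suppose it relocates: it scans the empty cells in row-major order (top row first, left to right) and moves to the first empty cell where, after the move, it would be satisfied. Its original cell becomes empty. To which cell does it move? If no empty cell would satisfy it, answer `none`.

Vacating (0,2). Empty cells in order:
  (0,1): 1/4 same-type → still unsatisfied.
  (0,3): 0/3 same-type → still unsatisfied.
  (0,4): 0/2 same-type → still unsatisfied.
  (2,3): 2/8 same-type → still unsatisfied.
  (4,0): 1/4 same-type → still unsatisfied.
  (4,2): 1/7 same-type → still unsatisfied.
  (5,1): 1/3 same-type → still unsatisfied.
  (5,4): 0/3 same-type → still unsatisfied.

none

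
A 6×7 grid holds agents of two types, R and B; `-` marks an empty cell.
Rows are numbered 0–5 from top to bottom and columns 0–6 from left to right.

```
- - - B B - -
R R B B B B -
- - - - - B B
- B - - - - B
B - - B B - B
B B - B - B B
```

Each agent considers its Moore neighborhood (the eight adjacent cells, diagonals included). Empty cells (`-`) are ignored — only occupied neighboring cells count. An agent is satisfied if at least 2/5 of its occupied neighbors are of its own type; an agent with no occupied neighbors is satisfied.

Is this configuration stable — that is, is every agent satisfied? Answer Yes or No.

Row 0: (0,3)B 4/4 satisfied · (0,4)B 4/4 satisfied
Row 1: (1,0)R 1/1 satisfied · (1,1)R 1/2 satisfied · (1,2)B 2/3 satisfied · (1,3)B 4/4 satisfied · (1,4)B 5/5 satisfied · (1,5)B 4/4 satisfied
Row 2: (2,5)B 4/4 satisfied · (2,6)B 3/3 satisfied
Row 3: (3,1)B 1/1 satisfied · (3,6)B 3/3 satisfied
Row 4: (4,0)B 3/3 satisfied · (4,3)B 2/2 satisfied · (4,4)B 3/3 satisfied · (4,6)B 3/3 satisfied
Row 5: (5,0)B 2/2 satisfied · (5,1)B 2/2 satisfied · (5,3)B 2/2 satisfied · (5,5)B 3/3 satisfied · (5,6)B 2/2 satisfied
All meet the threshold, so the configuration is stable.

Yes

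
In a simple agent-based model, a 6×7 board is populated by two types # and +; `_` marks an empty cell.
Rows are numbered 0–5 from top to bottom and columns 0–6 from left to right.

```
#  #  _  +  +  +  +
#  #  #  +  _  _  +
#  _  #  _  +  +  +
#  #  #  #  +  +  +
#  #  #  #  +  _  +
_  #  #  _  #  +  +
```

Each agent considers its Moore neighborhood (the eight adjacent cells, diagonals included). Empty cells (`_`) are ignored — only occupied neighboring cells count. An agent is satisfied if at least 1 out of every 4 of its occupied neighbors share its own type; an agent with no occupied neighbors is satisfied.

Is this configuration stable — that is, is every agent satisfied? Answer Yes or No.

Yes

(0,0)# 3/3 ok
(0,1)# 4/4 ok
(0,3)+ 2/3 ok
(0,4)+ 3/3 ok
(0,5)+ 3/3 ok
(0,6)+ 2/2 ok
(1,0)# 4/4 ok
(1,1)# 6/6 ok
(1,2)# 3/5 ok
(1,3)+ 3/5 ok
(1,6)+ 4/4 ok
(2,0)# 4/4 ok
(2,2)# 5/6 ok
(2,4)+ 4/5 ok
(2,5)+ 6/6 ok
(2,6)+ 4/4 ok
(3,0)# 4/4 ok
(3,1)# 7/7 ok
(3,2)# 6/6 ok
(3,3)# 4/7 ok
(3,4)+ 4/6 ok
(3,5)+ 7/7 ok
(3,6)+ 4/4 ok
(4,0)# 4/4 ok
(4,1)# 7/7 ok
(4,2)# 7/7 ok
(4,3)# 5/7 ok
(4,4)+ 3/6 ok
(4,6)+ 4/4 ok
(5,1)# 4/4 ok
(5,2)# 4/4 ok
(5,4)# 1/3 ok
(5,5)+ 3/4 ok
(5,6)+ 2/2 ok
All meet the threshold, so the configuration is stable.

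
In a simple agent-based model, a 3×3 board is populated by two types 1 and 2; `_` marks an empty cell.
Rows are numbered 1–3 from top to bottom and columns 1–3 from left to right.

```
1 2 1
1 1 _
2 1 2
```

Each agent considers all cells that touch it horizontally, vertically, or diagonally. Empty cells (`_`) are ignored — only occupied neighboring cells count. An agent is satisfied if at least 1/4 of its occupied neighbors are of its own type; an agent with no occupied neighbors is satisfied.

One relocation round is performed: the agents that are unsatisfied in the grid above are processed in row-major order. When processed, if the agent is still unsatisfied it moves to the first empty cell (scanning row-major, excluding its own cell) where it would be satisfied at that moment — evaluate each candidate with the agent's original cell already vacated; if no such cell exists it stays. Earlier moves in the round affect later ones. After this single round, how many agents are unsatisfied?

1

Initially unsatisfied (in order): (1,2), (3,1), (3,3).
  (1,2) → (2,3).
  (3,1): no empty cell satisfies it; stays.
  (3,3): now satisfied by earlier moves; stays.
Resulting grid:
1 _ 1
1 1 2
2 1 2
Unsatisfied now: (3,1).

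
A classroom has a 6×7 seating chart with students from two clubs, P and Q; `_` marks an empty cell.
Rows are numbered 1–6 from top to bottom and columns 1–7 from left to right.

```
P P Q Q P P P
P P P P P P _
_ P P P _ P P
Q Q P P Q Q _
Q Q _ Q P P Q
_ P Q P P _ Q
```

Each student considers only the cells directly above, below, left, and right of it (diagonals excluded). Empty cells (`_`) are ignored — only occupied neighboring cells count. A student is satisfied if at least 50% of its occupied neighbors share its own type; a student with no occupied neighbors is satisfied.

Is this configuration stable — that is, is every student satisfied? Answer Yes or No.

Row 1: (1,1)P 2/2 ok · (1,2)P 2/3 ok · (1,3)Q 1/3 unhappy · (1,4)Q 1/3 unhappy · (1,5)P 2/3 ok · (1,6)P 3/3 ok · (1,7)P 1/1 ok
Row 2: (2,1)P 2/2 ok · (2,2)P 4/4 ok · (2,3)P 3/4 ok · (2,4)P 3/4 ok · (2,5)P 3/3 ok · (2,6)P 3/3 ok
Row 3: (3,2)P 2/3 ok · (3,3)P 4/4 ok · (3,4)P 3/3 ok · (3,6)P 2/3 ok · (3,7)P 1/1 ok
Row 4: (4,1)Q 2/2 ok · (4,2)Q 2/4 ok · (4,3)P 2/3 ok · (4,4)P 2/4 ok · (4,5)Q 1/3 unhappy · (4,6)Q 1/3 unhappy
Row 5: (5,1)Q 2/2 ok · (5,2)Q 2/3 ok · (5,4)Q 0/3 unhappy · (5,5)P 2/4 ok · (5,6)P 1/3 unhappy · (5,7)Q 1/2 ok
Row 6: (6,2)P 0/2 unhappy · (6,3)Q 0/2 unhappy · (6,4)P 1/3 unhappy · (6,5)P 2/2 ok · (6,7)Q 1/1 ok
For instance (1,3) has only 1/3 same-type neighbors, below 1/2.

No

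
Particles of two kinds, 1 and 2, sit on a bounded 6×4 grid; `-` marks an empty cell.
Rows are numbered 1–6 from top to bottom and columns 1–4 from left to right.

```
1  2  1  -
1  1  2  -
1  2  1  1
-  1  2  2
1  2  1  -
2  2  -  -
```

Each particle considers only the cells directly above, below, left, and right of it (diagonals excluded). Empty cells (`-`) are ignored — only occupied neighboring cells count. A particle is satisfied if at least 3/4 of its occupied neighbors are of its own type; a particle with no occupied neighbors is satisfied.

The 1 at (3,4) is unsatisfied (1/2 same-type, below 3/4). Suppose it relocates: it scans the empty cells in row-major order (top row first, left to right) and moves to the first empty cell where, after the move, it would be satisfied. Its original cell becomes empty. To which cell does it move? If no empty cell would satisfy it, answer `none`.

(1,4)

Vacating (3,4). Empty cells in order:
  (1,4): 1/1 same-type → satisfied — stop here.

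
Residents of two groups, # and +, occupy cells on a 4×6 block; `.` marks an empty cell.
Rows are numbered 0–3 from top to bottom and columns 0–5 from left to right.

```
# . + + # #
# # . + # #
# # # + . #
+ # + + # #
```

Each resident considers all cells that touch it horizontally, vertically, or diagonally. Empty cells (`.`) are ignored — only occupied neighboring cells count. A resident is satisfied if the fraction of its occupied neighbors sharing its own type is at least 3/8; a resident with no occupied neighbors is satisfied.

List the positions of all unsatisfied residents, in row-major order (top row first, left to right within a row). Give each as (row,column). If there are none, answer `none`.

(3,0)

Row 0: (0,0)# 2/2 ✓ · (0,2)+ 2/3 ✓ · (0,3)+ 2/4 ✓ · (0,4)# 3/5 ✓ · (0,5)# 3/3 ✓
Row 1: (1,0)# 4/4 ✓ · (1,1)# 5/6 ✓ · (1,3)+ 3/6 ✓ · (1,4)# 4/7 ✓ · (1,5)# 4/4 ✓
Row 2: (2,0)# 4/5 ✓ · (2,1)# 5/7 ✓ · (2,2)# 3/7 ✓ · (2,3)+ 3/6 ✓ · (2,5)# 4/4 ✓
Row 3: (3,0)+ 0/3 ✗ · (3,1)# 3/5 ✓ · (3,2)+ 2/5 ✓ · (3,3)+ 2/4 ✓ · (3,4)# 2/4 ✓ · (3,5)# 2/2 ✓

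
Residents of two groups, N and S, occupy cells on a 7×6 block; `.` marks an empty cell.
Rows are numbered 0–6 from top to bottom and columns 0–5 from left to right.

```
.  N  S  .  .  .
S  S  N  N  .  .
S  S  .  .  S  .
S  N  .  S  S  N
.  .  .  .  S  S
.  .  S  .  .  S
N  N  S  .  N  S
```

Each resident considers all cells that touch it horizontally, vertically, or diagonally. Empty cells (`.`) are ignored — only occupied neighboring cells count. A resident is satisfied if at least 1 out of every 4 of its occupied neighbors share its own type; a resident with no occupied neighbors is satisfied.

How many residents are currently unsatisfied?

Row 0: (0,1)N 1/4 ok · (0,2)S 1/4 ok
Row 1: (1,0)S 3/4 ok · (1,1)S 4/6 ok · (1,2)N 2/5 ok · (1,3)N 1/3 ok
Row 2: (2,0)S 4/5 ok · (2,1)S 4/6 ok · (2,4)S 2/4 ok
Row 3: (3,0)S 2/3 ok · (3,1)N 0/3 unhappy · (3,3)S 3/3 ok · (3,4)S 4/5 ok · (3,5)N 0/4 unhappy
Row 4: (4,4)S 4/5 ok · (4,5)S 3/4 ok
Row 5: (5,2)S 1/2 ok · (5,5)S 3/4 ok
Row 6: (6,0)N 1/1 ok · (6,1)N 1/3 ok · (6,2)S 1/2 ok · (6,4)N 0/2 unhappy · (6,5)S 1/2 ok
Unsatisfied: (3,1), (3,5), (6,4) — 3 in total.

3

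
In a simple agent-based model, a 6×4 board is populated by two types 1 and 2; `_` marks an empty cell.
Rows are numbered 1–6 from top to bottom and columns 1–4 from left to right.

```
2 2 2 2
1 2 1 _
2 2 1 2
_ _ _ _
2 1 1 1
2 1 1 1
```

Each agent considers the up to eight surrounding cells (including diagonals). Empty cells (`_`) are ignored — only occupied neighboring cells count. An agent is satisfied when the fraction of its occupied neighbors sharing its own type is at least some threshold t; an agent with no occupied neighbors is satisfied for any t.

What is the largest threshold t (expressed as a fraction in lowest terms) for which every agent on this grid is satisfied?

Row 1: (1,1)2 2/3 · (1,2)2 3/5 · (1,3)2 3/4 · (1,4)2 1/2
Row 2: (2,1)1 0/5 · (2,2)2 5/8 · (2,3)1 1/7
Row 3: (3,1)2 2/3 · (3,2)2 2/5 · (3,3)1 1/4 · (3,4)2 0/2
Row 5: (5,1)2 1/3 · (5,2)1 3/5 · (5,3)1 5/5 · (5,4)1 3/3
Row 6: (6,1)2 1/3 · (6,2)1 3/5 · (6,3)1 5/5 · (6,4)1 3/3
The smallest same-type fraction is 0/5 at (2,1), which reduces to 0/1. Any threshold above that leaves this agent unsatisfied.

0/1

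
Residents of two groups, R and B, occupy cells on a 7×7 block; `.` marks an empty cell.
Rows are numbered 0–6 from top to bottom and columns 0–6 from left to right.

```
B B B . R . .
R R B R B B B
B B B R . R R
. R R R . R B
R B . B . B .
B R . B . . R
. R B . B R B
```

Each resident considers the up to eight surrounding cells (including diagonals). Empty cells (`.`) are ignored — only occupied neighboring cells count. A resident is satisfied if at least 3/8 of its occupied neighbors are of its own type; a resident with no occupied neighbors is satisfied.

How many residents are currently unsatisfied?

(0,0)B 1/3 unhappy
(0,1)B 3/5 ok
(0,2)B 2/4 ok
(0,4)R 1/3 unhappy
(1,0)R 1/5 unhappy
(1,1)R 1/8 unhappy
(1,2)B 4/7 ok
(1,3)R 2/6 unhappy
(1,4)B 1/5 unhappy
(1,5)B 2/5 ok
(1,6)B 1/3 unhappy
(2,0)B 1/4 unhappy
(2,1)B 3/7 ok
(2,2)B 2/8 unhappy
(2,3)R 3/6 ok
(2,5)R 2/6 unhappy
(2,6)R 2/5 ok
(3,1)R 2/6 unhappy
(3,2)R 3/7 ok
(3,3)R 2/4 ok
(3,5)R 2/4 ok
(3,6)B 1/4 unhappy
(4,0)R 2/4 ok
(4,1)B 1/5 unhappy
(4,3)B 1/3 unhappy
(4,5)B 1/3 unhappy
(5,0)B 1/4 unhappy
(5,1)R 2/5 ok
(5,3)B 3/3 ok
(5,6)R 1/3 unhappy
(6,1)R 1/3 unhappy
(6,2)B 1/3 unhappy
(6,4)B 1/2 ok
(6,5)R 1/3 unhappy
(6,6)B 0/2 unhappy
Unsatisfied: (0,0), (0,4), (1,0), (1,1), (1,3), (1,4), (1,6), (2,0), (2,2), (2,5), (3,1), (3,6), (4,1), (4,3), (4,5), (5,0), (5,6), (6,1), (6,2), (6,5), (6,6) — 21 in total.

21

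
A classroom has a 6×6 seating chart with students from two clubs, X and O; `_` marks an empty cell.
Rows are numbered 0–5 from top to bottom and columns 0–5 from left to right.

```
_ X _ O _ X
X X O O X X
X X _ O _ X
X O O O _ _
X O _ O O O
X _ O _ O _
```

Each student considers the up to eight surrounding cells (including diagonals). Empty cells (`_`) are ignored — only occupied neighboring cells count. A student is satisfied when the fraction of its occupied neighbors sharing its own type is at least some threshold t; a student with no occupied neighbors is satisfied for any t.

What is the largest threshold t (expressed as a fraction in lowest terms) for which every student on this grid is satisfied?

1/3

(0,1)X 2/3
(0,3)O 2/3
(0,5)X 2/2
(1,0)X 4/4
(1,1)X 4/5
(1,2)O 3/6
(1,3)O 3/4
(1,4)X 3/6
(1,5)X 3/3
(2,0)X 4/5
(2,1)X 4/7
(2,3)O 4/5
(2,5)X 2/2
(3,0)X 3/5
(3,1)O 2/6
(3,2)O 5/6
(3,3)O 4/4
(4,0)X 2/4
(4,1)O 3/6
(4,3)O 5/5
(4,4)O 4/4
(4,5)O 2/2
(5,0)X 1/2
(5,2)O 2/2
(5,4)O 3/3
The smallest same-type fraction is 2/6 at (3,1), which reduces to 1/3. Any threshold above that leaves this student unsatisfied.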